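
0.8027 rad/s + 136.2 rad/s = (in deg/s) 7850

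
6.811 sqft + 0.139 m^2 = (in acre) 0.0001907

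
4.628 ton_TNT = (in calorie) 4.628e+09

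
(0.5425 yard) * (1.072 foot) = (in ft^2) 1.745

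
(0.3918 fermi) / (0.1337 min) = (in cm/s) 4.884e-15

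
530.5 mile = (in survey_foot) 2.801e+06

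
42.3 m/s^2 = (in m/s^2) 42.3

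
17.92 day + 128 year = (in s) 4.038e+09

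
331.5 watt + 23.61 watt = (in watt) 355.1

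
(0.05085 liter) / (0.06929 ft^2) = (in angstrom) 7.899e+07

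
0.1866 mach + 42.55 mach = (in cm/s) 1.455e+06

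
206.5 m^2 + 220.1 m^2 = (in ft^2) 4592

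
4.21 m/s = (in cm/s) 421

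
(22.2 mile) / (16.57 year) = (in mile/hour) 0.0001529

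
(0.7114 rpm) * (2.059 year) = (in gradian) 3.08e+08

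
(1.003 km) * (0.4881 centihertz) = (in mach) 0.01438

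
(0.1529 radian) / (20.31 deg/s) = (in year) 1.368e-08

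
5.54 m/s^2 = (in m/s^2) 5.54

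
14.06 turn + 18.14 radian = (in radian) 106.5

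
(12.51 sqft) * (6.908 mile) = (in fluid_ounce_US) 4.369e+08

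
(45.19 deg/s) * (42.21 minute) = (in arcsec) 4.12e+08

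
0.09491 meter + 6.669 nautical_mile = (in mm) 1.235e+07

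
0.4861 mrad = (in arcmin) 1.671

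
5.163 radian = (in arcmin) 1.775e+04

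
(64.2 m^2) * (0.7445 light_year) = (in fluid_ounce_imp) 1.591e+22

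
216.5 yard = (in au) 1.323e-09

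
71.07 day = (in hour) 1706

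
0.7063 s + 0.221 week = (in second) 1.337e+05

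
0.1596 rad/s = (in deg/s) 9.144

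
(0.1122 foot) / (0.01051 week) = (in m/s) 5.38e-06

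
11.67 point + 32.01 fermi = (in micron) 4117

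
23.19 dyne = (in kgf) 2.365e-05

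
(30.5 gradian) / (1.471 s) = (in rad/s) 0.3257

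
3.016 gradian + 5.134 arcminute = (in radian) 0.04887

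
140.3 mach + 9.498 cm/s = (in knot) 9.286e+04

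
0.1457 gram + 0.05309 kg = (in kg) 0.05324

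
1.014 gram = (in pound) 0.002235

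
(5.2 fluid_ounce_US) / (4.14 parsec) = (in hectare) 1.204e-25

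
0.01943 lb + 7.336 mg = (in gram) 8.821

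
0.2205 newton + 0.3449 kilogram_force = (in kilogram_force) 0.3674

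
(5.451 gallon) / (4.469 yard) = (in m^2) 0.005049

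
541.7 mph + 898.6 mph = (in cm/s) 6.439e+04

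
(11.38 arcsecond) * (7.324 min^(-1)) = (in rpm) 6.431e-05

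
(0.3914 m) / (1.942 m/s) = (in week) 3.332e-07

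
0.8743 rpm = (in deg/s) 5.246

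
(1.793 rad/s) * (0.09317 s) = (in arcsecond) 3.446e+04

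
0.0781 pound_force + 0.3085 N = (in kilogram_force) 0.06688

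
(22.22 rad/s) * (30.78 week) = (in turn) 6.583e+07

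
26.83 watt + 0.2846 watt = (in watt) 27.11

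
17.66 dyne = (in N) 0.0001766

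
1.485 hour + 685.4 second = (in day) 0.06981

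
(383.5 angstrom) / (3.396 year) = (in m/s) 3.581e-16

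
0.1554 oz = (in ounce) 0.1554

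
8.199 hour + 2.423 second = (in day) 0.3417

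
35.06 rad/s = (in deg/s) 2009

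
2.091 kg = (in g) 2091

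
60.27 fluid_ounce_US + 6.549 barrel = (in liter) 1043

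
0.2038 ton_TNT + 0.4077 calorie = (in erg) 8.527e+15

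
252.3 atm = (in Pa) 2.556e+07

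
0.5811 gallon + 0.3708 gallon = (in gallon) 0.9519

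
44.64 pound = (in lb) 44.64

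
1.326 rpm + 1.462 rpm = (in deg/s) 16.73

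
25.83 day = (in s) 2.232e+06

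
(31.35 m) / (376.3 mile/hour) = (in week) 3.081e-07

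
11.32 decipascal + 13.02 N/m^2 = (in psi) 0.002053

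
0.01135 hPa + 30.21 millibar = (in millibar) 30.22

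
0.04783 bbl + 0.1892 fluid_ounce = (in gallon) 2.01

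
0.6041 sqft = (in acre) 1.387e-05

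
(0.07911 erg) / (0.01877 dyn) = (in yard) 0.04609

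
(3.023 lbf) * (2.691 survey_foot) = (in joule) 11.03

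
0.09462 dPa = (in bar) 9.462e-08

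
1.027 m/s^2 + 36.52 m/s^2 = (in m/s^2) 37.55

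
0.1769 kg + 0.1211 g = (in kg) 0.177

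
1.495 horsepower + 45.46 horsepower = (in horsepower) 46.96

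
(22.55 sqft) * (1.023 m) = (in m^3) 2.143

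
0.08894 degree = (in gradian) 0.09882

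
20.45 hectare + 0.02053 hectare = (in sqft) 2.203e+06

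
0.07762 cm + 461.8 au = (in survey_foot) 2.267e+14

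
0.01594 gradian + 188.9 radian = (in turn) 30.06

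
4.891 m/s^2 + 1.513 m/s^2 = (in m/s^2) 6.404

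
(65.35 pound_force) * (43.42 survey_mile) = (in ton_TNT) 0.004855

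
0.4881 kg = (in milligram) 4.881e+05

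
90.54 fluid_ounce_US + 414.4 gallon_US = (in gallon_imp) 345.6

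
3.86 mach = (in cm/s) 1.314e+05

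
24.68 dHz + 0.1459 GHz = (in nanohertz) 1.459e+17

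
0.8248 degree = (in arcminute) 49.49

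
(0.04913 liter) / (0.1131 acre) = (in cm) 1.073e-05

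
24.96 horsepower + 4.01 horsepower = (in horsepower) 28.97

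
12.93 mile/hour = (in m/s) 5.78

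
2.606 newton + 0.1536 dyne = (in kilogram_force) 0.2657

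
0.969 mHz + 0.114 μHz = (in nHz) 9.691e+05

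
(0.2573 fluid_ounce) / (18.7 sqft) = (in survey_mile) 2.722e-09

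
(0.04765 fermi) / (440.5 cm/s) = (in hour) 3.005e-21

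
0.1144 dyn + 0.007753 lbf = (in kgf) 0.003517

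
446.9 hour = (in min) 2.681e+04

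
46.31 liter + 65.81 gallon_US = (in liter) 295.4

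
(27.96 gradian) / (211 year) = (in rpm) 6.303e-10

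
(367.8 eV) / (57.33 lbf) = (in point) 6.55e-16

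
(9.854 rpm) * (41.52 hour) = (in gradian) 9.819e+06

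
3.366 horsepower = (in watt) 2510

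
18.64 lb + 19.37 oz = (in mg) 9.004e+06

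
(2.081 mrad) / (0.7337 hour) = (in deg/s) 4.514e-05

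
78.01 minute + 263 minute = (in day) 0.2368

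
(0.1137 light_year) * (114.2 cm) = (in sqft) 1.322e+16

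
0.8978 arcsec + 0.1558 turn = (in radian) 0.9789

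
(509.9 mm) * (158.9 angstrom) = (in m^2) 8.102e-09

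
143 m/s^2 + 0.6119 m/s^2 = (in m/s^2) 143.6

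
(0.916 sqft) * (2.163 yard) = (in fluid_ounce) 5691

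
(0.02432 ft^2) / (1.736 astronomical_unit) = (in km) 8.7e-18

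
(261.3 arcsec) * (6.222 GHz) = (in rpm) 7.527e+07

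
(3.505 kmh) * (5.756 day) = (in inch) 1.906e+07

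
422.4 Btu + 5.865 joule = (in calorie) 1.065e+05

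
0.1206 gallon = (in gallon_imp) 0.1004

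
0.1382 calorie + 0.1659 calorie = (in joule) 1.272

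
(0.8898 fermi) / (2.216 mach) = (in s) 1.179e-18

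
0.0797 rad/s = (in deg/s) 4.566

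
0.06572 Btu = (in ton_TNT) 1.657e-08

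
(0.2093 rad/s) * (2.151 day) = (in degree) 2.229e+06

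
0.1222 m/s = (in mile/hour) 0.2734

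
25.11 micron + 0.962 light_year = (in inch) 3.583e+17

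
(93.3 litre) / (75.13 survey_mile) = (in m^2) 7.716e-07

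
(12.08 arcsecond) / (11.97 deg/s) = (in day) 3.245e-09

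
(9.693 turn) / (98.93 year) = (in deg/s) 1.118e-06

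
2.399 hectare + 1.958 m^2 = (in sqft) 2.582e+05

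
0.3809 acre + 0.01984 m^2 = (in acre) 0.3809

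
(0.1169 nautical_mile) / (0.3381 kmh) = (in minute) 38.42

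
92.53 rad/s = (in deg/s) 5302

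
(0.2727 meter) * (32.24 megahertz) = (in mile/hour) 1.967e+07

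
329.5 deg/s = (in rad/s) 5.751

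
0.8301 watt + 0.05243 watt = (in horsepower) 0.001183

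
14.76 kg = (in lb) 32.54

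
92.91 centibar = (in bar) 0.9291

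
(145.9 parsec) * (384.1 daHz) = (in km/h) 6.225e+22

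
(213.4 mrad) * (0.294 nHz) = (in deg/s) 3.595e-09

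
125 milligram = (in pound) 0.0002756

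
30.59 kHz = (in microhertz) 3.059e+10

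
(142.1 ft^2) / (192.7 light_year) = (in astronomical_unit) 4.841e-29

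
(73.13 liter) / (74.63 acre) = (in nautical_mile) 1.307e-10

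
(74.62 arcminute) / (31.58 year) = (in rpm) 2.081e-10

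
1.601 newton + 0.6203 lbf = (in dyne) 4.36e+05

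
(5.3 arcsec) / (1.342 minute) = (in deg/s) 1.828e-05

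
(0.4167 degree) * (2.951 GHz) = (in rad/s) 2.146e+07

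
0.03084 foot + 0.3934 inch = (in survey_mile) 1.205e-05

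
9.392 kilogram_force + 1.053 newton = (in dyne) 9.316e+06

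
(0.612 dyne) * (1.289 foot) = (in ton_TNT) 5.747e-16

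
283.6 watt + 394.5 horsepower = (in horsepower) 394.9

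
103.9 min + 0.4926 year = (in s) 1.554e+07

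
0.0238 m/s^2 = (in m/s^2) 0.0238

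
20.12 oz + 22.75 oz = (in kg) 1.215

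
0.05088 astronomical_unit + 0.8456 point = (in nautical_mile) 4.11e+06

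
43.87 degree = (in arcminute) 2632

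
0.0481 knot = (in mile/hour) 0.05535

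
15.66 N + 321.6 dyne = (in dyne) 1.566e+06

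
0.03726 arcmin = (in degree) 0.000621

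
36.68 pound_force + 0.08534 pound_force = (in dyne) 1.635e+07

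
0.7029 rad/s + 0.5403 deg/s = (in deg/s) 40.81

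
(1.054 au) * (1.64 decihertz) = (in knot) 5.027e+10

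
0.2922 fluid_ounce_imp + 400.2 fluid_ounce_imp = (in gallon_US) 3.006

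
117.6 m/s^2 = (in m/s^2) 117.6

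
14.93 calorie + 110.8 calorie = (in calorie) 125.7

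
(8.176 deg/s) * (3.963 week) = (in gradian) 2.177e+07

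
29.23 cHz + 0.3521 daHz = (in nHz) 3.813e+09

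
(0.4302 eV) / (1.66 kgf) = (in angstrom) 4.234e-11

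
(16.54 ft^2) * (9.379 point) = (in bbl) 0.03198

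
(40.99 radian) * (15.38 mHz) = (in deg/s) 36.12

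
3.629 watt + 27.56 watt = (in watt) 31.19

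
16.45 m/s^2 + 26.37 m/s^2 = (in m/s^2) 42.82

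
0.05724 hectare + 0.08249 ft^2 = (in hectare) 0.05724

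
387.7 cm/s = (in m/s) 3.877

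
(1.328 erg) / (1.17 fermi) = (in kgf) 1.157e+07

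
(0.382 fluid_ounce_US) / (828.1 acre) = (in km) 3.371e-15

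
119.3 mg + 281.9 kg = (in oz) 9944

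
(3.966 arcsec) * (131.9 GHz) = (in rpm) 2.422e+07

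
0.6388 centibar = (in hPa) 6.388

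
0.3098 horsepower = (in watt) 231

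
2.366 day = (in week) 0.338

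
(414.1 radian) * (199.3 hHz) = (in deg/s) 4.729e+08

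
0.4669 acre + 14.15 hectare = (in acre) 35.43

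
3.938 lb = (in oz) 63.01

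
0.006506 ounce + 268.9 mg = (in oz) 0.01599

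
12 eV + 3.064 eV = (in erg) 2.414e-11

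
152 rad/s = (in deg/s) 8709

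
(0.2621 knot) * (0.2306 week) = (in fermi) 1.881e+19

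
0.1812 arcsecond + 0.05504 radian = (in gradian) 3.504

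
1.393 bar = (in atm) 1.375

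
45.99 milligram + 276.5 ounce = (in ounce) 276.5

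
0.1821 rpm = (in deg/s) 1.093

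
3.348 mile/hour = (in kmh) 5.388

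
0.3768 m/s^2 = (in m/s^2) 0.3768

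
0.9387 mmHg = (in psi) 0.01815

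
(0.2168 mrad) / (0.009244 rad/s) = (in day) 2.714e-07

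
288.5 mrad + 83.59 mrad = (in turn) 0.05922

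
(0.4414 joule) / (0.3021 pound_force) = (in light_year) 3.472e-17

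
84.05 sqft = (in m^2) 7.809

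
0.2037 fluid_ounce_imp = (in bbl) 3.64e-05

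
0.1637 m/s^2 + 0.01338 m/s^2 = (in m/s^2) 0.1771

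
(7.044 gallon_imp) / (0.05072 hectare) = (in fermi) 6.314e+10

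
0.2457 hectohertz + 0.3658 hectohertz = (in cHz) 6115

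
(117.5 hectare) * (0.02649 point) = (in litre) 1.098e+04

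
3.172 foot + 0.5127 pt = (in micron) 9.67e+05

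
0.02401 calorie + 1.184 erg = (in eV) 6.27e+17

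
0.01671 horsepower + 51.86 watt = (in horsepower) 0.08626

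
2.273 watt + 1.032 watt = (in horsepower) 0.004432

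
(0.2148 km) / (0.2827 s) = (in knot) 1477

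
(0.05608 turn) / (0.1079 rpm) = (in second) 31.18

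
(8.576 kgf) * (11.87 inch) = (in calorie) 6.06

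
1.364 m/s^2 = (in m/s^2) 1.364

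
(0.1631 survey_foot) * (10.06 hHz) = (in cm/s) 5001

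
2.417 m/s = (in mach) 0.007098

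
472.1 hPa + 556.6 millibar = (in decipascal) 1.029e+06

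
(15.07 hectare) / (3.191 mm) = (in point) 1.339e+11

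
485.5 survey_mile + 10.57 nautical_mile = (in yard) 8.759e+05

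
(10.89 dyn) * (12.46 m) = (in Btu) 1.286e-06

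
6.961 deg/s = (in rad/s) 0.1215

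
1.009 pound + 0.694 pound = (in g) 772.5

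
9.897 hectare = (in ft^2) 1.065e+06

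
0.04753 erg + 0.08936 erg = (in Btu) 1.297e-11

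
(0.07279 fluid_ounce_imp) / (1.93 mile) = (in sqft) 7.167e-09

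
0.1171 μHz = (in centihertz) 1.171e-05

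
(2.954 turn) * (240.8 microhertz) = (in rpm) 0.04268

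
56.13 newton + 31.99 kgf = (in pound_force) 83.14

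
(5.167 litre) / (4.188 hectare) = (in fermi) 1.234e+08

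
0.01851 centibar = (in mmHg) 0.1388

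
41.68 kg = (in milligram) 4.168e+07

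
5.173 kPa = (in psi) 0.7503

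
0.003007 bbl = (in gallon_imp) 0.1052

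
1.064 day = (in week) 0.152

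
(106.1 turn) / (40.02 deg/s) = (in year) 3.026e-05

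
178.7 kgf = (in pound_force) 394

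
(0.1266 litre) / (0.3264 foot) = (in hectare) 1.273e-07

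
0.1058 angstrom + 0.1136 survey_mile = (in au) 1.222e-09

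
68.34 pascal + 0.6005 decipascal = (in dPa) 684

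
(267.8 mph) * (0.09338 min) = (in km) 0.6708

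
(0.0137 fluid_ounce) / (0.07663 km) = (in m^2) 5.287e-09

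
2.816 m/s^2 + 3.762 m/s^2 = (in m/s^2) 6.578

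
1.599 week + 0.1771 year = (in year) 0.2078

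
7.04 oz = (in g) 199.6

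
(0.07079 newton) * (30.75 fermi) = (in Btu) 2.063e-18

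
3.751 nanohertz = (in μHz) 0.003751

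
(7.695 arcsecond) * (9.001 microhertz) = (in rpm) 3.207e-09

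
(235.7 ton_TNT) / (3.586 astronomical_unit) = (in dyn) 1.838e+05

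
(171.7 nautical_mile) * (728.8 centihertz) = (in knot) 4.505e+06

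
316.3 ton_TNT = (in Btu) 1.254e+09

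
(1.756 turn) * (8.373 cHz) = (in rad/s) 0.9238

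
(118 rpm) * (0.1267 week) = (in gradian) 6.028e+07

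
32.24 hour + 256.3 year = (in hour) 2.245e+06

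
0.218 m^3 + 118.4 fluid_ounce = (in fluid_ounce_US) 7490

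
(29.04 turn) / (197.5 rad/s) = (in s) 0.9239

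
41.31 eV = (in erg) 6.619e-11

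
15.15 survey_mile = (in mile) 15.15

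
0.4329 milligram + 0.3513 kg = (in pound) 0.7745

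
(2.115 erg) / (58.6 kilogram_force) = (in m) 3.68e-10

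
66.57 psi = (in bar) 4.59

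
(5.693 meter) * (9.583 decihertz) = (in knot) 10.6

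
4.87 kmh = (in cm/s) 135.3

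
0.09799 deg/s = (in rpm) 0.01633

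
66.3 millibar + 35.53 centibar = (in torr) 316.2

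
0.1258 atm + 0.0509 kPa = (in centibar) 12.8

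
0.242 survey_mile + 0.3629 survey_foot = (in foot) 1278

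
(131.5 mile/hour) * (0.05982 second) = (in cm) 351.7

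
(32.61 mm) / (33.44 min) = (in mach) 4.773e-08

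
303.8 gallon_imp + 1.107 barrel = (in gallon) 411.3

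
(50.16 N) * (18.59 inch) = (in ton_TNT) 5.661e-09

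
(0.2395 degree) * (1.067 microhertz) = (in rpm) 4.259e-08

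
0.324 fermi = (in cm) 3.24e-14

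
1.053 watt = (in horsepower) 0.001412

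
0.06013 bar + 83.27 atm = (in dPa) 8.443e+07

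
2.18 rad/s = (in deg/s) 124.9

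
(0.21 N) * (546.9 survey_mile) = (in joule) 1.848e+05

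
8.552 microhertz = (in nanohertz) 8552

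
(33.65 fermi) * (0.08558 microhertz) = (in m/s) 2.88e-21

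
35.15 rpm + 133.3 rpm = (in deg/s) 1011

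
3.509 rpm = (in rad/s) 0.3675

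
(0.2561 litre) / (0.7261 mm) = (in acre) 8.716e-05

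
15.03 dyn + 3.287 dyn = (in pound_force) 4.118e-05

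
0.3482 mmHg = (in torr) 0.3482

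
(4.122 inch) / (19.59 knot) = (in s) 0.01039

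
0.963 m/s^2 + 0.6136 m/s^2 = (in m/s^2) 1.577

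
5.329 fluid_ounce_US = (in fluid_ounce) 5.329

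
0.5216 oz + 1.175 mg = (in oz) 0.5216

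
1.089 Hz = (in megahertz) 1.089e-06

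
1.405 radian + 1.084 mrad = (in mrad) 1406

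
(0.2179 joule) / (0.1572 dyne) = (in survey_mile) 86.13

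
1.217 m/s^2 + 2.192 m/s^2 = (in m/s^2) 3.409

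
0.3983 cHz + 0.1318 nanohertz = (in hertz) 0.003983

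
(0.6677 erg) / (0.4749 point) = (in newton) 0.0003985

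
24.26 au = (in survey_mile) 2.255e+09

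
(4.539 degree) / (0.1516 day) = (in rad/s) 6.048e-06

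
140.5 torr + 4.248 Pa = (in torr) 140.5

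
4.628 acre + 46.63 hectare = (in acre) 119.9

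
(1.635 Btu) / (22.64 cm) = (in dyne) 7.619e+08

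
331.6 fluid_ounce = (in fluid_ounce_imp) 345.1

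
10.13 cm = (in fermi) 1.013e+14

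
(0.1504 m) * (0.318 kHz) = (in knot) 92.97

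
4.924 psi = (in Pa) 3.395e+04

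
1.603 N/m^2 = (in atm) 1.582e-05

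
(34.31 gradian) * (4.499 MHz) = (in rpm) 2.315e+07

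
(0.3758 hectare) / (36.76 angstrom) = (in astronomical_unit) 6.834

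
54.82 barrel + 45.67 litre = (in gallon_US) 2315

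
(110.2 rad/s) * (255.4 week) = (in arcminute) 5.852e+13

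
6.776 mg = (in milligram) 6.776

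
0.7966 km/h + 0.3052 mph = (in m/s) 0.3577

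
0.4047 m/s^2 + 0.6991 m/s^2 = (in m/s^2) 1.104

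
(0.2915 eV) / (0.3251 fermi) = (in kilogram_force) 1.465e-05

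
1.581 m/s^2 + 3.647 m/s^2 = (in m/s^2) 5.228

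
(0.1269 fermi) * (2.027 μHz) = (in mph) 5.754e-22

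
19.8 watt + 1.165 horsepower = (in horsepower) 1.192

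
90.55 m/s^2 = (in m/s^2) 90.55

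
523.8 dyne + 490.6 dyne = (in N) 0.01014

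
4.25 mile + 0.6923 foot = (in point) 1.939e+07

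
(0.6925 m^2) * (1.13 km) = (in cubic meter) 782.5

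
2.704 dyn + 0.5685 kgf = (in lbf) 1.253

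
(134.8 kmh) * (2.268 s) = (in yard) 92.87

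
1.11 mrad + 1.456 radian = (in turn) 0.2319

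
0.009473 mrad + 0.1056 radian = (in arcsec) 2.178e+04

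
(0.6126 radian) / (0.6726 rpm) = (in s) 8.697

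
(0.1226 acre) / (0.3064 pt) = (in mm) 4.59e+09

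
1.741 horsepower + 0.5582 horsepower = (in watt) 1715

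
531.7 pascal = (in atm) 0.005247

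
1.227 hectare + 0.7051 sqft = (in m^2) 1.227e+04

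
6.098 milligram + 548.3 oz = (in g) 1.554e+04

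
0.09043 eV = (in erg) 1.449e-13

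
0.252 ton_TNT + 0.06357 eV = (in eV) 6.581e+27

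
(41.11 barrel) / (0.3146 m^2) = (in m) 20.78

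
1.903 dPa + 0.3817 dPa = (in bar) 2.285e-06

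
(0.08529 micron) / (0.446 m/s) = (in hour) 5.312e-11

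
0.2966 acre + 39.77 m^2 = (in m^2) 1240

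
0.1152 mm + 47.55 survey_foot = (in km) 0.01449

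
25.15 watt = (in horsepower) 0.03373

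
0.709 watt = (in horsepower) 0.0009508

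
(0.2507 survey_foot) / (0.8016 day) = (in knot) 2.145e-06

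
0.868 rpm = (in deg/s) 5.208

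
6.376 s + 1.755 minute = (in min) 1.861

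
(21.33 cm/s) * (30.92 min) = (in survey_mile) 0.2459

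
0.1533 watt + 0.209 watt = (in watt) 0.3623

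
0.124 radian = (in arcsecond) 2.558e+04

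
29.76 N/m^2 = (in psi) 0.004316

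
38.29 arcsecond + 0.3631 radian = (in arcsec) 7.493e+04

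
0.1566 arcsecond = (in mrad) 0.0007592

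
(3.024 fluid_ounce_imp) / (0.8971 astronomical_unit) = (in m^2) 6.402e-16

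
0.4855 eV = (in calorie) 1.859e-20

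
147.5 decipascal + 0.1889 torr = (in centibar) 0.03993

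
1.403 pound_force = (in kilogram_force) 0.6364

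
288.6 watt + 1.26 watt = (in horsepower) 0.3887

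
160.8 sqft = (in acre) 0.003691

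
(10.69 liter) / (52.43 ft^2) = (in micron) 2195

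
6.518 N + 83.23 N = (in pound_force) 20.18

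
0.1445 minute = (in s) 8.67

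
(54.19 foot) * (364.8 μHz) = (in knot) 0.01171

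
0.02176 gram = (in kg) 2.176e-05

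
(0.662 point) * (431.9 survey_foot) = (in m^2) 0.03074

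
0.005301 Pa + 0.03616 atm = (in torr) 27.48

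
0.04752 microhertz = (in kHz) 4.752e-11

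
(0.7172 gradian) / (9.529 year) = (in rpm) 3.58e-10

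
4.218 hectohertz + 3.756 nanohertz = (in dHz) 4218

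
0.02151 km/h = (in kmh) 0.02151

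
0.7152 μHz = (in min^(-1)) 4.291e-05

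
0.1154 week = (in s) 6.979e+04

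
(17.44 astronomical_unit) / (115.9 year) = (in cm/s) 7.138e+04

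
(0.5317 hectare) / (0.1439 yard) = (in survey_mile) 25.11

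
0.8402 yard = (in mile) 0.0004774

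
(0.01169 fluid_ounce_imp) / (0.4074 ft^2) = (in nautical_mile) 4.738e-09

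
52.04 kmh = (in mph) 32.34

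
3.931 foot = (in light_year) 1.266e-16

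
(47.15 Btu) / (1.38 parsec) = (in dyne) 1.168e-07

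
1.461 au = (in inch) 8.605e+12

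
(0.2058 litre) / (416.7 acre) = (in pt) 3.459e-07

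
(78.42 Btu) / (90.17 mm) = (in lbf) 2.063e+05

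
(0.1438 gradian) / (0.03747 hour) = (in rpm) 0.0001599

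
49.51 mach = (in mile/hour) 3.771e+04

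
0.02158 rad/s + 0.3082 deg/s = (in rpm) 0.2574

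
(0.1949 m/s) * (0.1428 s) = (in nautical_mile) 1.503e-05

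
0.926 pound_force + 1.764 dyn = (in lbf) 0.926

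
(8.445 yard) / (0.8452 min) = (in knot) 0.296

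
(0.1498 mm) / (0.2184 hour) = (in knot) 3.704e-07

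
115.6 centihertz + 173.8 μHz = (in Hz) 1.156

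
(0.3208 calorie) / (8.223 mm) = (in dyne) 1.632e+07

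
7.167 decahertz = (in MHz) 7.167e-05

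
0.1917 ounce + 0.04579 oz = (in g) 6.733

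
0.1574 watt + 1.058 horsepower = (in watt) 789.1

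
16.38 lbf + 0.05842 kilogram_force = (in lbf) 16.51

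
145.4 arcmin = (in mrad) 42.3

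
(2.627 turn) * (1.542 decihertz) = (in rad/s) 2.545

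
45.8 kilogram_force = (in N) 449.1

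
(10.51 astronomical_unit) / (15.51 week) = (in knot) 3.258e+05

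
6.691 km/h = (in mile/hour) 4.158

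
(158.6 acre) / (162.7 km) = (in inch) 155.3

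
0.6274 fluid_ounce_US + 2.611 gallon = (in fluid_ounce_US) 334.8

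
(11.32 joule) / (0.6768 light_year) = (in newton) 1.768e-15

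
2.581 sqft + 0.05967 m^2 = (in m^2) 0.2995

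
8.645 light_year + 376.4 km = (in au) 5.467e+05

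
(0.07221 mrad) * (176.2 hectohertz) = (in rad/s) 1.272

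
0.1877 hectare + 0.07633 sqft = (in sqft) 2.02e+04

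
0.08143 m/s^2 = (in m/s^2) 0.08143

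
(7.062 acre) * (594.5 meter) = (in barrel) 1.069e+08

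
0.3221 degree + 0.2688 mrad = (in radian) 0.005891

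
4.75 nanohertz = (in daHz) 4.75e-10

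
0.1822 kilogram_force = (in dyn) 1.787e+05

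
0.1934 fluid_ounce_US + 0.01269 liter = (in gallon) 0.004863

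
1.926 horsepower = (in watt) 1436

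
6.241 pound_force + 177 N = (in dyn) 2.048e+07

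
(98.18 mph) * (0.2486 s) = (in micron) 1.091e+07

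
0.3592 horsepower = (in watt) 267.9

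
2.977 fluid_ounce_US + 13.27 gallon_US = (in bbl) 0.3165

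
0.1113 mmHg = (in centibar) 0.01484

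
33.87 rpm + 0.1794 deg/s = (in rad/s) 3.55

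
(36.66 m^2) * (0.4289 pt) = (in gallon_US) 1.465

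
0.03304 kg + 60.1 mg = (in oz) 1.168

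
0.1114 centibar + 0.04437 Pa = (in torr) 0.8359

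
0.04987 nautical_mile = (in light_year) 9.762e-15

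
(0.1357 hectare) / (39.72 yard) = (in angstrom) 3.736e+11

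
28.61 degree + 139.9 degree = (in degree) 168.5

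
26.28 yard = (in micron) 2.403e+07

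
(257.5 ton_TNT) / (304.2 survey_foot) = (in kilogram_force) 1.185e+09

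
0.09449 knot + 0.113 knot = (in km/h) 0.3843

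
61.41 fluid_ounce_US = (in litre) 1.816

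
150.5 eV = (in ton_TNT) 5.763e-27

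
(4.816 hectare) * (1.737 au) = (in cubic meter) 1.251e+16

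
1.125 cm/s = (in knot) 0.02187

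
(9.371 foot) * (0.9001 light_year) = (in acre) 6.01e+12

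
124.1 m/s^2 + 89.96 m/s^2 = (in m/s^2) 214.1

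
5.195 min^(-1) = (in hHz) 0.0008658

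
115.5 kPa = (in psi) 16.75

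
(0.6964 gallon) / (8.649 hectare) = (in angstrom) 304.8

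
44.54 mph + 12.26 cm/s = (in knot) 38.94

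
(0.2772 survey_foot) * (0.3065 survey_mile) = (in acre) 0.0103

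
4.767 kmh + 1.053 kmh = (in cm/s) 161.7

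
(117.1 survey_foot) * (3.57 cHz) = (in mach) 0.003742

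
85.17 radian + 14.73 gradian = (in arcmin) 2.936e+05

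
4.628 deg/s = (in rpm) 0.7713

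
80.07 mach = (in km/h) 9.815e+04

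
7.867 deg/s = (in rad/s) 0.1373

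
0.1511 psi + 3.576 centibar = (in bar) 0.04618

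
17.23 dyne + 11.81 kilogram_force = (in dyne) 1.158e+07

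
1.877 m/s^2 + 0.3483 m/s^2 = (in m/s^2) 2.225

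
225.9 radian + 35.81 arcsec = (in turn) 35.95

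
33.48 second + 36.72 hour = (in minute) 2204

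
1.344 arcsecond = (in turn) 1.037e-06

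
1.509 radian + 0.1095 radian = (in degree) 92.73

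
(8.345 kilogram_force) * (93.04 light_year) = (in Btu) 6.828e+16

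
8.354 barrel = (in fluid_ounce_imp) 4.675e+04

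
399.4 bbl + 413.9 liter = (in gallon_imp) 1.406e+04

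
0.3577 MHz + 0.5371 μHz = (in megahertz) 0.3577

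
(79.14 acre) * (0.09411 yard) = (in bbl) 1.733e+05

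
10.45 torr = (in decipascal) 1.393e+04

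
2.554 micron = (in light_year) 2.7e-22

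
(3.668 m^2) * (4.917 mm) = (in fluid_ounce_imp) 634.8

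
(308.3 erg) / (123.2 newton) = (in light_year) 2.645e-23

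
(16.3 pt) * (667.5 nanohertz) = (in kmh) 1.382e-08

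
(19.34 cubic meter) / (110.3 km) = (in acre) 4.333e-08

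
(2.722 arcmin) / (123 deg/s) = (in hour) 1.025e-07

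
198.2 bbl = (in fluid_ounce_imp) 1.109e+06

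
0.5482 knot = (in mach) 0.0008282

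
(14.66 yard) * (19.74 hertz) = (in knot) 514.4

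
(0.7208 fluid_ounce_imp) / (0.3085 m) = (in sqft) 0.0007146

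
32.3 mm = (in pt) 91.56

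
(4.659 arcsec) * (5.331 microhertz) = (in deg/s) 6.899e-09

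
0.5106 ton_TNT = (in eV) 1.333e+28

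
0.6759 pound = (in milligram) 3.066e+05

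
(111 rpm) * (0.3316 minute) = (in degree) 1.325e+04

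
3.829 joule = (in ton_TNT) 9.152e-10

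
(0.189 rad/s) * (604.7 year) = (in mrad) 3.604e+12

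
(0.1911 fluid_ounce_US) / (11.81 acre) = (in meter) 1.182e-10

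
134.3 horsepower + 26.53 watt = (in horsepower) 134.3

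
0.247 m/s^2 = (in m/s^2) 0.247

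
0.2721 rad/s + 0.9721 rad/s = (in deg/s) 71.29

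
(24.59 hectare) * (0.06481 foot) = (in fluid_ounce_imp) 1.71e+08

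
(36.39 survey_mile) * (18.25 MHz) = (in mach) 3.139e+09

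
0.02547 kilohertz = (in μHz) 2.547e+07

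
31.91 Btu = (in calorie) 8047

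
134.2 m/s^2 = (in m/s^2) 134.2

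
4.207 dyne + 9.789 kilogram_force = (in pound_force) 21.58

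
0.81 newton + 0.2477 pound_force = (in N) 1.912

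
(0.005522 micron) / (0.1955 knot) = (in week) 9.078e-14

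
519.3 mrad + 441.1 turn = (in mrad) 2.772e+06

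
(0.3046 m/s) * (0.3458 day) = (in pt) 2.58e+07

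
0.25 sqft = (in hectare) 2.323e-06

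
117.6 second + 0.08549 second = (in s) 117.7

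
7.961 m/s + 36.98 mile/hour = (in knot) 47.61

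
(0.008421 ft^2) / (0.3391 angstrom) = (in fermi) 2.307e+22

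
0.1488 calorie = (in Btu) 0.0005901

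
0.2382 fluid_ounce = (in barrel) 4.431e-05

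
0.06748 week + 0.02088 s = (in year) 0.001294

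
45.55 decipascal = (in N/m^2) 4.555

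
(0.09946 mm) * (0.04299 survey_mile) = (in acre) 1.7e-06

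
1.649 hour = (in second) 5936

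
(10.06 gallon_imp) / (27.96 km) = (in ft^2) 1.761e-05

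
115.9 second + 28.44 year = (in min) 1.495e+07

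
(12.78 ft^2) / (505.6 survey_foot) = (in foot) 0.02528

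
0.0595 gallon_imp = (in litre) 0.2705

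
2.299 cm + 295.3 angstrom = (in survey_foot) 0.07543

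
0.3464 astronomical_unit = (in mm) 5.182e+13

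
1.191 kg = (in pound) 2.626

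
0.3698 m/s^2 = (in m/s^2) 0.3698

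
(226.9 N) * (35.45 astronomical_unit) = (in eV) 7.51e+33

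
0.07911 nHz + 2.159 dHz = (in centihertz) 21.59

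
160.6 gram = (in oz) 5.665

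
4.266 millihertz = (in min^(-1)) 0.256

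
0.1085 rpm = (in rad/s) 0.01136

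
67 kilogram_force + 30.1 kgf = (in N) 952.2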